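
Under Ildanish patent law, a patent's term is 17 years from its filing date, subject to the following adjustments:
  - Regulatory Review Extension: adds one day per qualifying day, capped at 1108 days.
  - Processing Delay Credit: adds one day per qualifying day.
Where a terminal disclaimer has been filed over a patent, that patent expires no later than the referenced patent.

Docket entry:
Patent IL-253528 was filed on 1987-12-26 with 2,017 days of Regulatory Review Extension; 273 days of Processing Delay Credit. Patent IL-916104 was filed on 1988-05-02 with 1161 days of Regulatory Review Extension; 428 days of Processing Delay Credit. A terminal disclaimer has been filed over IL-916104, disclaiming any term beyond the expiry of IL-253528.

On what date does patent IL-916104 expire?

October 7, 2008

Natural term of IL-916104:
  Base: filing + 17 years → 2 May 2005.
  Regulatory Review Extension: 1161 days claimed exceeds the 1108-day cap, so +1108 days → 14 May 2008.
  Processing Delay Credit: +428 days → 16 July 2009.
Expiry of referenced patent IL-253528:
  Base: filing + 17 years → 26 December 2004.
  Regulatory Review Extension: 2017 days claimed exceeds the 1108-day cap, so +1108 days → 8 January 2008.
  Processing Delay Credit: +273 days → 7 October 2008.
Terminal disclaimer: IL-916104 expires on the earlier of 16 July 2009 and 7 October 2008.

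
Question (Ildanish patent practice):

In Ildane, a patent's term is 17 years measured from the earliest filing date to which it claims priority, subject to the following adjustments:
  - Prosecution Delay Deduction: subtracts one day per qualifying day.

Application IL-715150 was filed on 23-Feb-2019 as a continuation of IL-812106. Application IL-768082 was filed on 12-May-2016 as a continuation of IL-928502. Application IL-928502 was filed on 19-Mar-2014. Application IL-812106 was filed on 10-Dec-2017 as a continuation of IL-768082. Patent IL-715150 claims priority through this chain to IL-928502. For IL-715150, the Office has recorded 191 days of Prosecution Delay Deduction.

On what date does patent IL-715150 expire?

September 9, 2030

Earliest priority filing: 19 March 2014.
Base term: 19 March 2014 + 17 years → 19 March 2031.
Prosecution Delay Deduction: −191 days → 9 September 2030.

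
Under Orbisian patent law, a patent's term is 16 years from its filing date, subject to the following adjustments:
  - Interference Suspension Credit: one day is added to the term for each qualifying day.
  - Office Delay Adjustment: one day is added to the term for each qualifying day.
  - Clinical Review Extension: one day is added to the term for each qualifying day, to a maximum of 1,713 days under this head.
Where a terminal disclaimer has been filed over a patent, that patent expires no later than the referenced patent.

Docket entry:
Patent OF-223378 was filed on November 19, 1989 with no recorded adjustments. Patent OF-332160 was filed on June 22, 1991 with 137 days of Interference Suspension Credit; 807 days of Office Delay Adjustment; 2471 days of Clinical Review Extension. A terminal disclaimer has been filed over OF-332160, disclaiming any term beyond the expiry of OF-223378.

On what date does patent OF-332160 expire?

2005-11-19

Natural term of OF-332160:
  Base: filing + 16 years → 22 June 2007.
  Interference Suspension Credit: +137 days → 6 November 2007.
  Office Delay Adjustment: +807 days → 21 January 2010.
  Clinical Review Extension: 2471 days claimed exceeds the 1713-day cap, so +1713 days → 30 September 2014.
Expiry of referenced patent OF-223378:
  Base: filing + 16 years → 19 November 2005.
Terminal disclaimer: OF-332160 expires on the earlier of 30 September 2014 and 19 November 2005.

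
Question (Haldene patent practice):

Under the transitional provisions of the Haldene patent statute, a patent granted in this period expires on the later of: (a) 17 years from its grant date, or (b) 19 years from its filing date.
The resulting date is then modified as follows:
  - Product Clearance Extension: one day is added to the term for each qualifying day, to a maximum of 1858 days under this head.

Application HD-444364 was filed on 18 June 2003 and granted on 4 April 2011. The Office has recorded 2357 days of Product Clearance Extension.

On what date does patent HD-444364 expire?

(a) grant + 17 years → 4 April 2028.
(b) filing + 19 years → 18 June 2022.
Later of the two: 4 April 2028.
Product Clearance Extension: 2357 days claimed exceeds the 1858-day cap, so +1858 days → 6 May 2033.

May 6, 2033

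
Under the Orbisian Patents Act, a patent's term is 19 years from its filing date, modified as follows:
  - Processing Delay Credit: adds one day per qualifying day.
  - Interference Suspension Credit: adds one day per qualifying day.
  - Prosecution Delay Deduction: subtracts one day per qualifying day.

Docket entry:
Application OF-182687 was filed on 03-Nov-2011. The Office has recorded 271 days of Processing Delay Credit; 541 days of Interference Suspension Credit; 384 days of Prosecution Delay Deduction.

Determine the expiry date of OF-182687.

Base term: filing date + 19 years → 3 November 2030.
Processing Delay Credit: +271 days → 1 August 2031.
Interference Suspension Credit: +541 days → 23 January 2033.
Prosecution Delay Deduction: −384 days → 5 January 2032.

January 5, 2032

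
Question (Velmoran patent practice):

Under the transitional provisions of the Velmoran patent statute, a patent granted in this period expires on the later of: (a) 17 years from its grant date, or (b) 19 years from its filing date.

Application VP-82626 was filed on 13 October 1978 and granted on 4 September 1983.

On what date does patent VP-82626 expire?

(a) grant + 17 years → 4 September 2000.
(b) filing + 19 years → 13 October 1997.
Later of the two: 4 September 2000.

September 4, 2000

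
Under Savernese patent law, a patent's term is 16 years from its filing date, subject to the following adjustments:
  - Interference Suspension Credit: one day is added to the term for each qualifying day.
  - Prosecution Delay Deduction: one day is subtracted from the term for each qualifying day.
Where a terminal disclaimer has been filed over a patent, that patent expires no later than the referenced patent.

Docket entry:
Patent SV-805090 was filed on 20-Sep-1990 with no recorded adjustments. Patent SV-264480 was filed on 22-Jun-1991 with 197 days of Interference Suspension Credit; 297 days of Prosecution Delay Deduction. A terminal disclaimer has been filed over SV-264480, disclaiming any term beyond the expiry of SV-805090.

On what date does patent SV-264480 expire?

Natural term of SV-264480:
  Base: filing + 16 years → 22 June 2007.
  Interference Suspension Credit: +197 days → 5 January 2008.
  Prosecution Delay Deduction: −297 days → 14 March 2007.
Expiry of referenced patent SV-805090:
  Base: filing + 16 years → 20 September 2006.
Terminal disclaimer: SV-264480 expires on the earlier of 14 March 2007 and 20 September 2006.

2006-09-20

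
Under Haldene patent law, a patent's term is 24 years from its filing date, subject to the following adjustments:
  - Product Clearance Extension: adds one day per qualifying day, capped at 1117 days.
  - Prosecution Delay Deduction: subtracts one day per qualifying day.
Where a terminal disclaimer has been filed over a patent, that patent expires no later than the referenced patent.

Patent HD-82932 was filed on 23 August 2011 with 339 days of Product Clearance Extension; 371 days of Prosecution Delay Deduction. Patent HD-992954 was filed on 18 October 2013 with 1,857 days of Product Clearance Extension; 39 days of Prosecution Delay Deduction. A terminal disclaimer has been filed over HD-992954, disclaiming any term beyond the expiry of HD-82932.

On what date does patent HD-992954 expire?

2035-07-22

Natural term of HD-992954:
  Base: filing + 24 years → 18 October 2037.
  Product Clearance Extension: 1857 days claimed exceeds the 1117-day cap, so +1117 days → 8 November 2040.
  Prosecution Delay Deduction: −39 days → 30 September 2040.
Expiry of referenced patent HD-82932:
  Base: filing + 24 years → 23 August 2035.
  Product Clearance Extension: 339 days (within the 1117-day cap) → +339 days → 27 July 2036.
  Prosecution Delay Deduction: −371 days → 22 July 2035.
Terminal disclaimer: HD-992954 expires on the earlier of 30 September 2040 and 22 July 2035.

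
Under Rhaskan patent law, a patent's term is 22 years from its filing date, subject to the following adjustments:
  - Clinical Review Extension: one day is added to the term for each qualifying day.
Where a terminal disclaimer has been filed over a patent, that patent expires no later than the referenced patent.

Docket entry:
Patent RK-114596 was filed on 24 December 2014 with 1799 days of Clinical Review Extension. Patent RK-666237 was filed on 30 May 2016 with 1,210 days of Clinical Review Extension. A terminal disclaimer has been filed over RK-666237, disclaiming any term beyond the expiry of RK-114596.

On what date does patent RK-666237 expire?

Natural term of RK-666237:
  Base: filing + 22 years → 30 May 2038.
  Clinical Review Extension: +1210 days → 21 September 2041.
Expiry of referenced patent RK-114596:
  Base: filing + 22 years → 24 December 2036.
  Clinical Review Extension: +1799 days → 27 November 2041.
Terminal disclaimer: RK-666237 expires on the earlier of 21 September 2041 and 27 November 2041.

September 21, 2041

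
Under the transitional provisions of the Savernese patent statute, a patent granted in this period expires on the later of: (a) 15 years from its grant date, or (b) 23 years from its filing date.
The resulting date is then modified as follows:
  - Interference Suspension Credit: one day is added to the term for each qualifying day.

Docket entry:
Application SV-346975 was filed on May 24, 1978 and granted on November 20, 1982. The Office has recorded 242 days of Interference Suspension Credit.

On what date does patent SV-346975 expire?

2002-01-21

(a) grant + 15 years → 20 November 1997.
(b) filing + 23 years → 24 May 2001.
Later of the two: 24 May 2001.
Interference Suspension Credit: +242 days → 21 January 2002.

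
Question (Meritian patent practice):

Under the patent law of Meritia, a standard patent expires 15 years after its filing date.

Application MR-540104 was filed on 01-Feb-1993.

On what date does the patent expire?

Filing date + 15 years → 1 February 2008.

February 1, 2008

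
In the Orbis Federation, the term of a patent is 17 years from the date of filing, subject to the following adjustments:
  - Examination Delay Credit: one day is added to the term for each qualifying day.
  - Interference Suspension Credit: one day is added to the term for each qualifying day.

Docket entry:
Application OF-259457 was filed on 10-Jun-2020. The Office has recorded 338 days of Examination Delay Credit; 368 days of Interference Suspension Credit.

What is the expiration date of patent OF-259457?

May 17, 2039

Base term: filing date + 17 years → 10 June 2037.
Examination Delay Credit: +338 days → 14 May 2038.
Interference Suspension Credit: +368 days → 17 May 2039.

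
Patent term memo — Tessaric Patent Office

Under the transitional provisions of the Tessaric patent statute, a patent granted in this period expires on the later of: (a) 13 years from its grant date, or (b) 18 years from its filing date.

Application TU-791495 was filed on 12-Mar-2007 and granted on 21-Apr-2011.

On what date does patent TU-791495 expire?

(a) grant + 13 years → 21 April 2024.
(b) filing + 18 years → 12 March 2025.
Later of the two: 12 March 2025.

March 12, 2025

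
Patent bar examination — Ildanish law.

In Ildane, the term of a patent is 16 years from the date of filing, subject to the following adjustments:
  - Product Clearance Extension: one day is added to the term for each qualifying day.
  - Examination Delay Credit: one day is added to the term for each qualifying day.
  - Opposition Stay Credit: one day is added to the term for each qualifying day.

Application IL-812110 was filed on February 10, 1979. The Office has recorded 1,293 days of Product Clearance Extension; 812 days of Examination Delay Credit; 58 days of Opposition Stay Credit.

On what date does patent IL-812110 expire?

Base term: filing date + 16 years → 10 February 1995.
Product Clearance Extension: +1293 days → 26 August 1998.
Examination Delay Credit: +812 days → 15 November 2000.
Opposition Stay Credit: +58 days → 12 January 2001.

January 12, 2001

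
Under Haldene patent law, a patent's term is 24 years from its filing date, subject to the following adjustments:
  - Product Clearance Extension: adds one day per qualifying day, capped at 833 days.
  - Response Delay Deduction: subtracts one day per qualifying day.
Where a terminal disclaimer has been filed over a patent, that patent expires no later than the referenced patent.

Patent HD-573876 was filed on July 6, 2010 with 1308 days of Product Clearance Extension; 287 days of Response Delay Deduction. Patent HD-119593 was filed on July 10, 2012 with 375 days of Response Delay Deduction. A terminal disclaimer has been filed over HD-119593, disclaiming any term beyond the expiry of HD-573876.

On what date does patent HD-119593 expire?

Natural term of HD-119593:
  Base: filing + 24 years → 10 July 2036.
  Response Delay Deduction: −375 days → 1 July 2035.
Expiry of referenced patent HD-573876:
  Base: filing + 24 years → 6 July 2034.
  Product Clearance Extension: 1308 days claimed exceeds the 833-day cap, so +833 days → 16 October 2036.
  Response Delay Deduction: −287 days → 3 January 2036.
Terminal disclaimer: HD-119593 expires on the earlier of 1 July 2035 and 3 January 2036.

July 1, 2035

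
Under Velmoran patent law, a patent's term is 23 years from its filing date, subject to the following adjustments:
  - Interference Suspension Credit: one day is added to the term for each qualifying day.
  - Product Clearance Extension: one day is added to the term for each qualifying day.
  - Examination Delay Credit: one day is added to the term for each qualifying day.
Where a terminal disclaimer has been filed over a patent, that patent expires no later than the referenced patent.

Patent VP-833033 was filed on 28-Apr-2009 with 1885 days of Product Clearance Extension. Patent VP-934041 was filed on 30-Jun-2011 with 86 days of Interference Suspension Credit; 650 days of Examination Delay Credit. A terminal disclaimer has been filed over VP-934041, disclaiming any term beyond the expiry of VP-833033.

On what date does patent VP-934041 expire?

2036-07-05

Natural term of VP-934041:
  Base: filing + 23 years → 30 June 2034.
  Interference Suspension Credit: +86 days → 24 September 2034.
  Examination Delay Credit: +650 days → 5 July 2036.
Expiry of referenced patent VP-833033:
  Base: filing + 23 years → 28 April 2032.
  Product Clearance Extension: +1885 days → 26 June 2037.
Terminal disclaimer: VP-934041 expires on the earlier of 5 July 2036 and 26 June 2037.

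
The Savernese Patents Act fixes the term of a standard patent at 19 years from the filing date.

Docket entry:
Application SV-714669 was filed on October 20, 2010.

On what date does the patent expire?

Filing date + 19 years → 20 October 2029.

October 20, 2029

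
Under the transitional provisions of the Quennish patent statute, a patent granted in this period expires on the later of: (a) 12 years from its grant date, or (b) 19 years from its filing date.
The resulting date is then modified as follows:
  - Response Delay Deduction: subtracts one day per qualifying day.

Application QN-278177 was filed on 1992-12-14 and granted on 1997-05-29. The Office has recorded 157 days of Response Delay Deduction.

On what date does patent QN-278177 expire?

(a) grant + 12 years → 29 May 2009.
(b) filing + 19 years → 14 December 2011.
Later of the two: 14 December 2011.
Response Delay Deduction: −157 days → 10 July 2011.

July 10, 2011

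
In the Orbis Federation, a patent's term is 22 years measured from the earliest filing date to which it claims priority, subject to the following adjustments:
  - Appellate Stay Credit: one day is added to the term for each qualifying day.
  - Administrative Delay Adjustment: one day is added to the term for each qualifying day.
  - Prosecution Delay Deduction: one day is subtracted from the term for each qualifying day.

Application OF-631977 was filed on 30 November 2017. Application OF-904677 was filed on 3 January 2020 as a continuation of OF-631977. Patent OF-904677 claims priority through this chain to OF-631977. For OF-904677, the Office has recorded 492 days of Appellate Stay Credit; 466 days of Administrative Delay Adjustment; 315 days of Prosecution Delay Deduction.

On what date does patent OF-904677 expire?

September 3, 2041

Earliest priority filing: 30 November 2017.
Base term: 30 November 2017 + 22 years → 30 November 2039.
Appellate Stay Credit: +492 days → 5 April 2041.
Administrative Delay Adjustment: +466 days → 15 July 2042.
Prosecution Delay Deduction: −315 days → 3 September 2041.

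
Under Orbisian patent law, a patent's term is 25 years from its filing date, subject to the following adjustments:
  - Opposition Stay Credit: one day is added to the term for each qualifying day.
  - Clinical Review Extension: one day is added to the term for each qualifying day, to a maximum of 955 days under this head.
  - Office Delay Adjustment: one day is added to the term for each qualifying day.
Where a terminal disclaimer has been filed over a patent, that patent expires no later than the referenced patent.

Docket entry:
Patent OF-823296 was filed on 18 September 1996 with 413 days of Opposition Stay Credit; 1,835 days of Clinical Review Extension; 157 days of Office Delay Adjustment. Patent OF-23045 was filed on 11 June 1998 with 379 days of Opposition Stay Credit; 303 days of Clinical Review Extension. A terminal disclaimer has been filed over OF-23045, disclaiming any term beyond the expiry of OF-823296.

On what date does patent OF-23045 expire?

April 23, 2025

Natural term of OF-23045:
  Base: filing + 25 years → 11 June 2023.
  Opposition Stay Credit: +379 days → 24 June 2024.
  Clinical Review Extension: 303 days (within the 955-day cap) → +303 days → 23 April 2025.
Expiry of referenced patent OF-823296:
  Base: filing + 25 years → 18 September 2021.
  Opposition Stay Credit: +413 days → 5 November 2022.
  Clinical Review Extension: 1835 days claimed exceeds the 955-day cap, so +955 days → 17 June 2025.
  Office Delay Adjustment: +157 days → 21 November 2025.
Terminal disclaimer: OF-23045 expires on the earlier of 23 April 2025 and 21 November 2025.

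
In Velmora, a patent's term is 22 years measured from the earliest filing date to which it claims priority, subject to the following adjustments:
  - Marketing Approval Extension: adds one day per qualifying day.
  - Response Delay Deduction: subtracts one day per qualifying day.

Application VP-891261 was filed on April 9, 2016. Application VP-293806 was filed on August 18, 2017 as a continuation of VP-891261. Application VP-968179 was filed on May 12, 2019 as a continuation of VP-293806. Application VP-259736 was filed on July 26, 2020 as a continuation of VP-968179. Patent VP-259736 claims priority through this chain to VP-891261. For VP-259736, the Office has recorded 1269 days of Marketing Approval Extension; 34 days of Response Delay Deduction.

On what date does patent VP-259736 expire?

Earliest priority filing: 9 April 2016.
Base term: 9 April 2016 + 22 years → 9 April 2038.
Marketing Approval Extension: +1269 days → 29 September 2041.
Response Delay Deduction: −34 days → 26 August 2041.

2041-08-26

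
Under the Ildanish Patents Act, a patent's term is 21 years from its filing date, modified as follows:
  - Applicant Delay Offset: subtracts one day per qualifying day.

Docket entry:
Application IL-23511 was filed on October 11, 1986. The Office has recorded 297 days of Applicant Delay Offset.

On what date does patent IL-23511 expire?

December 18, 2006

Base term: filing date + 21 years → 11 October 2007.
Applicant Delay Offset: −297 days → 18 December 2006.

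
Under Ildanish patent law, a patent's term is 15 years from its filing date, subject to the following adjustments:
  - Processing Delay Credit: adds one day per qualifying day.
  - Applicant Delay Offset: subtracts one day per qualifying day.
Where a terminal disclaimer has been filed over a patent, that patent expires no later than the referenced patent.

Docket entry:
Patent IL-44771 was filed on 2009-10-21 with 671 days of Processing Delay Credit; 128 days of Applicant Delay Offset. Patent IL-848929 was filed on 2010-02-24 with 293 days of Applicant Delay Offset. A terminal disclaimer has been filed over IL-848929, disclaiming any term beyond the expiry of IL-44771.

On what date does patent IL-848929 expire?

2024-05-07

Natural term of IL-848929:
  Base: filing + 15 years → 24 February 2025.
  Applicant Delay Offset: −293 days → 7 May 2024.
Expiry of referenced patent IL-44771:
  Base: filing + 15 years → 21 October 2024.
  Processing Delay Credit: +671 days → 23 August 2026.
  Applicant Delay Offset: −128 days → 17 April 2026.
Terminal disclaimer: IL-848929 expires on the earlier of 7 May 2024 and 17 April 2026.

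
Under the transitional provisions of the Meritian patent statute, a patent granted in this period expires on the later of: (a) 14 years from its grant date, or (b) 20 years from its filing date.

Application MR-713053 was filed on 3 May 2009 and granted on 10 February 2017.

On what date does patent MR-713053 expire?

(a) grant + 14 years → 10 February 2031.
(b) filing + 20 years → 3 May 2029.
Later of the two: 10 February 2031.

February 10, 2031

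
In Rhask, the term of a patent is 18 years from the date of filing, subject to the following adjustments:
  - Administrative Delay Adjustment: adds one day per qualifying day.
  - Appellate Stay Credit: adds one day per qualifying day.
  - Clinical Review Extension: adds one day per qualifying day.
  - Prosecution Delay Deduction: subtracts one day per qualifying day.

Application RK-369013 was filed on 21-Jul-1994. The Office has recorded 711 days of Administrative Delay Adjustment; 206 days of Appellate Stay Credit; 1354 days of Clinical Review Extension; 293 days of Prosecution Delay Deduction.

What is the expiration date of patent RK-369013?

Base term: filing date + 18 years → 21 July 2012.
Administrative Delay Adjustment: +711 days → 2 July 2014.
Appellate Stay Credit: +206 days → 24 January 2015.
Clinical Review Extension: +1354 days → 9 October 2018.
Prosecution Delay Deduction: −293 days → 20 December 2017.

2017-12-20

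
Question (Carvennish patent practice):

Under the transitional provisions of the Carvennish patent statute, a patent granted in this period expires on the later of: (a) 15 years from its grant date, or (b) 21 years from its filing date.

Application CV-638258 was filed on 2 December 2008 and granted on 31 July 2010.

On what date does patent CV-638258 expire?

December 2, 2029

(a) grant + 15 years → 31 July 2025.
(b) filing + 21 years → 2 December 2029.
Later of the two: 2 December 2029.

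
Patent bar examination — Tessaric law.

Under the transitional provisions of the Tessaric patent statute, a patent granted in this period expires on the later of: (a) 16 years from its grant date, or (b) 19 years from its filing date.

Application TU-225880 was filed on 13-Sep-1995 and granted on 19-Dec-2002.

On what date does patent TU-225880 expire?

2018-12-19

(a) grant + 16 years → 19 December 2018.
(b) filing + 19 years → 13 September 2014.
Later of the two: 19 December 2018.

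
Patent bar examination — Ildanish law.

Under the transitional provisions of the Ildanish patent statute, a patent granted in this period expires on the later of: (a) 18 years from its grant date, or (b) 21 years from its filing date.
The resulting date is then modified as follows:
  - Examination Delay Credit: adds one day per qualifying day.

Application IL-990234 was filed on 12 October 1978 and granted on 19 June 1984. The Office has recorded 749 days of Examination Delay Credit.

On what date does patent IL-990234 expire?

July 7, 2004

(a) grant + 18 years → 19 June 2002.
(b) filing + 21 years → 12 October 1999.
Later of the two: 19 June 2002.
Examination Delay Credit: +749 days → 7 July 2004.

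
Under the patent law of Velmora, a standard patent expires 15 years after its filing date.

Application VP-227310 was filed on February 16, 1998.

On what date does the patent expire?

Filing date + 15 years → 16 February 2013.

2013-02-16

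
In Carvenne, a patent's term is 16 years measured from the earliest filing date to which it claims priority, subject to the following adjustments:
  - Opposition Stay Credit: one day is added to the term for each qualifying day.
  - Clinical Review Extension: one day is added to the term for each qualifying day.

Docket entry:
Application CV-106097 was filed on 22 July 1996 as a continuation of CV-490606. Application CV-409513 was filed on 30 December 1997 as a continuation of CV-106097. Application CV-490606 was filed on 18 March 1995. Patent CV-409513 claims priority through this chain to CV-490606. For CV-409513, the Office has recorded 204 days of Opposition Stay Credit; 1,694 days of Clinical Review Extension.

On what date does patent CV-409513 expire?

Earliest priority filing: 18 March 1995.
Base term: 18 March 1995 + 16 years → 18 March 2011.
Opposition Stay Credit: +204 days → 8 October 2011.
Clinical Review Extension: +1694 days → 28 May 2016.

2016-05-28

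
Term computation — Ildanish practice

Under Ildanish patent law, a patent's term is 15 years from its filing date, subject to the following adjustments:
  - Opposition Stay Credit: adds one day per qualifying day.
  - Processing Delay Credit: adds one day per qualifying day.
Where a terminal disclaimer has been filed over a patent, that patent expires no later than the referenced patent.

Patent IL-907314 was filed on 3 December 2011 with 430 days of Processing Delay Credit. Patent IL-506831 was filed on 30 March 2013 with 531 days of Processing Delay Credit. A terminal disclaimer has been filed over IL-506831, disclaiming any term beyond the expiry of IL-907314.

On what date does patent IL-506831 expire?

2028-02-06

Natural term of IL-506831:
  Base: filing + 15 years → 30 March 2028.
  Processing Delay Credit: +531 days → 12 September 2029.
Expiry of referenced patent IL-907314:
  Base: filing + 15 years → 3 December 2026.
  Processing Delay Credit: +430 days → 6 February 2028.
Terminal disclaimer: IL-506831 expires on the earlier of 12 September 2029 and 6 February 2028.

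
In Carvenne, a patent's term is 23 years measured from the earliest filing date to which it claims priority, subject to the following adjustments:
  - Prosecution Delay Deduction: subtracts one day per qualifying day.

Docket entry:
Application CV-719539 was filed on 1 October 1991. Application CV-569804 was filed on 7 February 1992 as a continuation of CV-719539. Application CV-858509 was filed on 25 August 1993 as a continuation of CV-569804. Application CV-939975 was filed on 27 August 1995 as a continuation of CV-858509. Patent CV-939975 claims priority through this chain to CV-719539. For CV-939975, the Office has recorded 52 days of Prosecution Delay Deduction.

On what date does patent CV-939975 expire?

August 10, 2014

Earliest priority filing: 1 October 1991.
Base term: 1 October 1991 + 23 years → 1 October 2014.
Prosecution Delay Deduction: −52 days → 10 August 2014.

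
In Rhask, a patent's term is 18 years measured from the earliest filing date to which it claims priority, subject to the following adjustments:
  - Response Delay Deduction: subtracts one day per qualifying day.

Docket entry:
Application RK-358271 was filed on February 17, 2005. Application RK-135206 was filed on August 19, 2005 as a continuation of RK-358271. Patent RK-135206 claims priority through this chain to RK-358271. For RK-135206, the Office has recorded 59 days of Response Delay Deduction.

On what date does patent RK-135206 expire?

December 20, 2022

Earliest priority filing: 17 February 2005.
Base term: 17 February 2005 + 18 years → 17 February 2023.
Response Delay Deduction: −59 days → 20 December 2022.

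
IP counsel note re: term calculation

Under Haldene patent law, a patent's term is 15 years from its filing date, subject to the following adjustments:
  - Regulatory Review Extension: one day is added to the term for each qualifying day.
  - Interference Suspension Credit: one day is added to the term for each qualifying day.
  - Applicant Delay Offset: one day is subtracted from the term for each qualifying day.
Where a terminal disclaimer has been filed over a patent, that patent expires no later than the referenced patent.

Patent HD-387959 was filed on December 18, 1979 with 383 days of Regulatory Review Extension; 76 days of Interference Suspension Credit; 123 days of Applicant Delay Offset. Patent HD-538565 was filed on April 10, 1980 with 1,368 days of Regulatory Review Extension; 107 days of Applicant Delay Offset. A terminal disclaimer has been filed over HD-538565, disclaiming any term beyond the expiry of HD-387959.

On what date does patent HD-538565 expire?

Natural term of HD-538565:
  Base: filing + 15 years → 10 April 1995.
  Regulatory Review Extension: +1368 days → 7 January 1999.
  Applicant Delay Offset: −107 days → 22 September 1998.
Expiry of referenced patent HD-387959:
  Base: filing + 15 years → 18 December 1994.
  Regulatory Review Extension: +383 days → 5 January 1996.
  Interference Suspension Credit: +76 days → 21 March 1996.
  Applicant Delay Offset: −123 days → 19 November 1995.
Terminal disclaimer: HD-538565 expires on the earlier of 22 September 1998 and 19 November 1995.

1995-11-19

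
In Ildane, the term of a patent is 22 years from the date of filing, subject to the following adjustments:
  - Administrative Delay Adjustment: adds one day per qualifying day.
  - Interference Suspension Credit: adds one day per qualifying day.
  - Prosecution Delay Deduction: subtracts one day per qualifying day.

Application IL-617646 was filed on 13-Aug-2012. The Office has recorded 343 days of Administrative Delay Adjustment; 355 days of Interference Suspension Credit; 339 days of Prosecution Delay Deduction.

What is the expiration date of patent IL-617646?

2035-08-07

Base term: filing date + 22 years → 13 August 2034.
Administrative Delay Adjustment: +343 days → 22 July 2035.
Interference Suspension Credit: +355 days → 11 July 2036.
Prosecution Delay Deduction: −339 days → 7 August 2035.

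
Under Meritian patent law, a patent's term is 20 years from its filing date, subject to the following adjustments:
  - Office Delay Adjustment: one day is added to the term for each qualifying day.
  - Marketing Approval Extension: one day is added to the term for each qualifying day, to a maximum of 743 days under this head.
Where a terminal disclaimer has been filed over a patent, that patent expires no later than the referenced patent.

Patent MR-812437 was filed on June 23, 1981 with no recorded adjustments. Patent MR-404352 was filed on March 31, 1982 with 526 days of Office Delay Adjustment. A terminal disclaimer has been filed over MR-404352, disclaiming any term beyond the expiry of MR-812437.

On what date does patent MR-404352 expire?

2001-06-23

Natural term of MR-404352:
  Base: filing + 20 years → 31 March 2002.
  Office Delay Adjustment: +526 days → 8 September 2003.
Expiry of referenced patent MR-812437:
  Base: filing + 20 years → 23 June 2001.
Terminal disclaimer: MR-404352 expires on the earlier of 8 September 2003 and 23 June 2001.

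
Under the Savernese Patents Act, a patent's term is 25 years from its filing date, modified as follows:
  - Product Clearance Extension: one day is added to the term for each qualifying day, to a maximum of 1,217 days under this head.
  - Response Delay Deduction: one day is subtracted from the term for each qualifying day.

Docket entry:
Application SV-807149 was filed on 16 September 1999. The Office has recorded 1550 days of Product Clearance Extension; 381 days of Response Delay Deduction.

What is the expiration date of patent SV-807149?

December 31, 2026

Base term: filing date + 25 years → 16 September 2024.
Product Clearance Extension: 1550 days claimed exceeds the 1217-day cap, so +1217 days → 16 January 2028.
Response Delay Deduction: −381 days → 31 December 2026.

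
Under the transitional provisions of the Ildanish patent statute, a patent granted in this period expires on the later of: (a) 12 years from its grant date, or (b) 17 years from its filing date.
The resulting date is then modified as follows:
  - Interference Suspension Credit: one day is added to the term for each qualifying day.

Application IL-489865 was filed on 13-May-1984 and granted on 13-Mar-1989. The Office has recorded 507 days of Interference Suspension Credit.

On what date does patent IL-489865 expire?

(a) grant + 12 years → 13 March 2001.
(b) filing + 17 years → 13 May 2001.
Later of the two: 13 May 2001.
Interference Suspension Credit: +507 days → 2 October 2002.

2002-10-02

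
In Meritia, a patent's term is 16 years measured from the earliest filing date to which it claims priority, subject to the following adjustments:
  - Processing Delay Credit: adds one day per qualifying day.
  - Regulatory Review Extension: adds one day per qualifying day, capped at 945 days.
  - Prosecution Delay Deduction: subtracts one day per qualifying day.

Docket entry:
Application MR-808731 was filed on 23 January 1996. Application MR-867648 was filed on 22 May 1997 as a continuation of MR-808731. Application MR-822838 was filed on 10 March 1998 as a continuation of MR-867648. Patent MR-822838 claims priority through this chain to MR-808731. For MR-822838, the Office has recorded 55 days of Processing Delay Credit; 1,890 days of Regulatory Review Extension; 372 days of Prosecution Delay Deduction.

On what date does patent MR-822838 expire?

October 12, 2013

Earliest priority filing: 23 January 1996.
Base term: 23 January 1996 + 16 years → 23 January 2012.
Processing Delay Credit: +55 days → 18 March 2012.
Regulatory Review Extension: 1890 days claimed exceeds the 945-day cap, so +945 days → 19 October 2014.
Prosecution Delay Deduction: −372 days → 12 October 2013.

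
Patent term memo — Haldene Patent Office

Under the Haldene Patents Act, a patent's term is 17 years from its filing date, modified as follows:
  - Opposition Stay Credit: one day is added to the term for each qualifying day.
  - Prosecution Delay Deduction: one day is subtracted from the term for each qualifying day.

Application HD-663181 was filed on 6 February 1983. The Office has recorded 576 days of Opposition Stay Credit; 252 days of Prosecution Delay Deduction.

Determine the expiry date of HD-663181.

December 26, 2000

Base term: filing date + 17 years → 6 February 2000.
Opposition Stay Credit: +576 days → 4 September 2001.
Prosecution Delay Deduction: −252 days → 26 December 2000.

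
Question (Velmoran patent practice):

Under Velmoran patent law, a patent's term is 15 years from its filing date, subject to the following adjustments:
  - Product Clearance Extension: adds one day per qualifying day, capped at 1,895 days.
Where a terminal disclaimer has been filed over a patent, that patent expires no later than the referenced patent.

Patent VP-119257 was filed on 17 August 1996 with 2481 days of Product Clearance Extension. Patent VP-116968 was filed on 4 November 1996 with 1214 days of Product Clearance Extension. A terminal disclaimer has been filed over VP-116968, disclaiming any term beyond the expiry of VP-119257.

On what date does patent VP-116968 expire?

Natural term of VP-116968:
  Base: filing + 15 years → 4 November 2011.
  Product Clearance Extension: 1214 days (within the 1895-day cap) → +1214 days → 2 March 2015.
Expiry of referenced patent VP-119257:
  Base: filing + 15 years → 17 August 2011.
  Product Clearance Extension: 2481 days claimed exceeds the 1895-day cap, so +1895 days → 24 October 2016.
Terminal disclaimer: VP-116968 expires on the earlier of 2 March 2015 and 24 October 2016.

2015-03-02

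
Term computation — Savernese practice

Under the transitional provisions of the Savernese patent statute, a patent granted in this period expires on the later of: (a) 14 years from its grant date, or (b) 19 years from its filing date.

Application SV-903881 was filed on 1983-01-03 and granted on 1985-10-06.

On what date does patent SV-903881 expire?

(a) grant + 14 years → 6 October 1999.
(b) filing + 19 years → 3 January 2002.
Later of the two: 3 January 2002.

January 3, 2002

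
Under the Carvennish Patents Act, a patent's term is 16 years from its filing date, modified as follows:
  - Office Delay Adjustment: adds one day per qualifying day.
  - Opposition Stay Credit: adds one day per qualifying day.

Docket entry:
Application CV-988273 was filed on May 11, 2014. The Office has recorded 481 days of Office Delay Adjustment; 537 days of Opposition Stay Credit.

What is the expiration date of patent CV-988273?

Base term: filing date + 16 years → 11 May 2030.
Office Delay Adjustment: +481 days → 4 September 2031.
Opposition Stay Credit: +537 days → 22 February 2033.

February 22, 2033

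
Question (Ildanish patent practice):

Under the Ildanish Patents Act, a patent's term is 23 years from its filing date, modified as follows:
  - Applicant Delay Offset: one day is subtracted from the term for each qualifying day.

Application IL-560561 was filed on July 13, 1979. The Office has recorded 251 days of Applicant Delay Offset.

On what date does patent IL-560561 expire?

2001-11-04

Base term: filing date + 23 years → 13 July 2002.
Applicant Delay Offset: −251 days → 4 November 2001.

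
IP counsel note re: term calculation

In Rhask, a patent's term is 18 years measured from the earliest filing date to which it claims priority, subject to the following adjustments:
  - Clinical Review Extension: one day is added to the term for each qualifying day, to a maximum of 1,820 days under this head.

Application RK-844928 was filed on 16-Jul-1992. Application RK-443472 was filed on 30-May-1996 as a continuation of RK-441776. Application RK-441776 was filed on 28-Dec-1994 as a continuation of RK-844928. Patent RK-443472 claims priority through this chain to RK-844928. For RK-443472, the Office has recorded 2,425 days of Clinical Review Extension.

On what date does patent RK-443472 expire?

Earliest priority filing: 16 July 1992.
Base term: 16 July 1992 + 18 years → 16 July 2010.
Clinical Review Extension: 2425 days claimed exceeds the 1820-day cap, so +1820 days → 10 July 2015.

2015-07-10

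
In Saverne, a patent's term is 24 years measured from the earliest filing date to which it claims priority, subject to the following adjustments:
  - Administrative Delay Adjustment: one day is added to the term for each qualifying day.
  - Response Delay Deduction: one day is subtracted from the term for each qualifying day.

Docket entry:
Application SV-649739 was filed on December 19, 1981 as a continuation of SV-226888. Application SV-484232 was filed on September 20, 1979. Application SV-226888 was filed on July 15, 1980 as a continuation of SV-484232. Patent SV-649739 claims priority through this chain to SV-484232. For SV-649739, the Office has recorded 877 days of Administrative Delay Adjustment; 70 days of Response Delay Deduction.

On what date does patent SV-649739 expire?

Earliest priority filing: 20 September 1979.
Base term: 20 September 1979 + 24 years → 20 September 2003.
Administrative Delay Adjustment: +877 days → 13 February 2006.
Response Delay Deduction: −70 days → 5 December 2005.

December 5, 2005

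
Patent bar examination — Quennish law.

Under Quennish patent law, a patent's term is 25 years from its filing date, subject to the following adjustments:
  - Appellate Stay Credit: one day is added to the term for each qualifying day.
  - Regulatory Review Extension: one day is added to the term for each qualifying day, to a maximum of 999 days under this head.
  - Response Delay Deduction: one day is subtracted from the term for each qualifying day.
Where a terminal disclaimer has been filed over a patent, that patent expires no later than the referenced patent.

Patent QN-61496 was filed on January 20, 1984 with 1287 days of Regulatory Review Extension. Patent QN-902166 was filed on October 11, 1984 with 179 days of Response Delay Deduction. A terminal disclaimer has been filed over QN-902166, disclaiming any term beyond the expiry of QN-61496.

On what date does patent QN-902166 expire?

Natural term of QN-902166:
  Base: filing + 25 years → 11 October 2009.
  Response Delay Deduction: −179 days → 15 April 2009.
Expiry of referenced patent QN-61496:
  Base: filing + 25 years → 20 January 2009.
  Regulatory Review Extension: 1287 days claimed exceeds the 999-day cap, so +999 days → 16 October 2011.
Terminal disclaimer: QN-902166 expires on the earlier of 15 April 2009 and 16 October 2011.

April 15, 2009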